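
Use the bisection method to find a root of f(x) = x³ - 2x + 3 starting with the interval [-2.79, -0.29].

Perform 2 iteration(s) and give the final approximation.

f(x) = x³ - 2x + 3
Initial interval: [-2.79, -0.29]

Iteration 1:
  c_1 = (-2.790000 + (-0.290000))/2 = -1.540000
  f(c_1) = f(-1.540000) = 2.427736
  f(a) × f(c) < 0, new interval: [-2.790000, -1.540000]
Iteration 2:
  c_2 = (-2.790000 + (-1.540000))/2 = -2.165000
  f(c_2) = f(-2.165000) = -2.817842
  f(a) × f(c) ≥ 0, new interval: [-2.165000, -1.540000]

After 2 iteration(s), the approximation is c_2 = -2.165000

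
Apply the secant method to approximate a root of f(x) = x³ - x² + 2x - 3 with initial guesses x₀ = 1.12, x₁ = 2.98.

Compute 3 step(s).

f(x) = x³ - x² + 2x - 3
x₀ = 1.12, x₁ = 2.98

Secant formula: x_{n+1} = x_n - f(x_n)(x_n - x_{n-1})/(f(x_n) - f(x_{n-1}))

Iteration 1:
  f(1.120000) = -0.609472
  f(2.980000) = 20.543192
  x_2 = 2.980000 - 20.543192×(2.980000 - 1.120000)/(20.543192 - (-0.609472))
       = 1.173592
Iteration 2:
  f(2.980000) = 20.543192
  f(1.173592) = -0.413724
  x_3 = 1.173592 - (-0.413724)×(1.173592 - 2.980000)/(-0.413724 - 20.543192)
       = 1.209254
Iteration 3:
  f(1.173592) = -0.413724
  f(1.209254) = -0.275502
  x_4 = 1.209254 - (-0.275502)×(1.209254 - 1.173592)/(-0.275502 - (-0.413724))
       = 1.280334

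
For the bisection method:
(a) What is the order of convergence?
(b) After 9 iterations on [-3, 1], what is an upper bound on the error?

(a) Bisection has linear (order 1) convergence; the error is halved each step.

(b) Error bound = (b-a)/2^n = (1 - (-3))/2^{9}
    = 4/2^{9}

(a) 1 (linear); (b) error ≤ 7.81e-03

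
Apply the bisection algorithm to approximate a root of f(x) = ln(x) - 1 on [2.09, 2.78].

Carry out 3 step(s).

f(x) = ln(x) - 1
Initial interval: [2.09, 2.78]

Iteration 1:
  c_1 = (2.090000 + 2.780000)/2 = 2.435000
  f(c_1) = f(2.435000) = -0.110053
  f(a) × f(c) ≥ 0, new interval: [2.435000, 2.780000]
Iteration 2:
  c_2 = (2.435000 + 2.780000)/2 = 2.607500
  f(c_2) = f(2.607500) = -0.041608
  f(a) × f(c) ≥ 0, new interval: [2.607500, 2.780000]
Iteration 3:
  c_3 = (2.607500 + 2.780000)/2 = 2.693750
  f(c_3) = f(2.693750) = -0.009066
  f(a) × f(c) ≥ 0, new interval: [2.693750, 2.780000]

After 3 iteration(s), the approximation is c_3 = 2.693750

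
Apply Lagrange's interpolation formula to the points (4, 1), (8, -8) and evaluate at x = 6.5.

Lagrange interpolation formula:
P(x) = Σ yᵢ × Lᵢ(x)
where Lᵢ(x) = Π_{j≠i} (x - xⱼ)/(xᵢ - xⱼ)

L_0(6.5) = (6.5 - 8)/(4 - 8) = 0.375000
L_1(6.5) = (6.5 - 4)/(8 - 4) = 0.625000

P(6.5) = 1×L_0(6.5) + (-8)×L_1(6.5)
P(6.5) = -4.625000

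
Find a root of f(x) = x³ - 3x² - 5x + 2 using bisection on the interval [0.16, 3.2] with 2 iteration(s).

f(x) = x³ - 3x² - 5x + 2
Initial interval: [0.16, 3.2]

Iteration 1:
  c_1 = (0.160000 + 3.200000)/2 = 1.680000
  f(c_1) = f(1.680000) = -10.125568
  f(a) × f(c) < 0, new interval: [0.160000, 1.680000]
Iteration 2:
  c_2 = (0.160000 + 1.680000)/2 = 0.920000
  f(c_2) = f(0.920000) = -4.360512
  f(a) × f(c) < 0, new interval: [0.160000, 0.920000]

After 2 iteration(s), the approximation is c_2 = 0.920000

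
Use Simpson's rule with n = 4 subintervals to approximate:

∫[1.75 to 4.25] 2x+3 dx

f(x) = 2x+3
a = 1.75, b = 4.25, n = 4
h = (b - a)/n = 0.625000

Simpson's rule: (h/3)[f(x₀) + 4f(x₁) + 2f(x₂) + ... + f(xₙ)]

x_0 = 1.7500, f(x_0) = 6.500000, coefficient = 1
x_1 = 2.3750, f(x_1) = 7.750000, coefficient = 4
x_2 = 3.0000, f(x_2) = 9.000000, coefficient = 2
x_3 = 3.6250, f(x_3) = 10.250000, coefficient = 4
x_4 = 4.2500, f(x_4) = 11.500000, coefficient = 1

I ≈ (0.625000/3) × 108.000000 = 22.500000
Exact value: 22.500000
Error: 0.000000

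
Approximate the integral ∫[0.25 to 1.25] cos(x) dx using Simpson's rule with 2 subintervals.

f(x) = cos(x)
a = 0.25, b = 1.25, n = 2
h = (b - a)/n = 0.500000

Simpson's rule: (h/3)[f(x₀) + 4f(x₁) + 2f(x₂) + ... + f(xₙ)]

x_0 = 0.2500, f(x_0) = 0.968912, coefficient = 1
x_1 = 0.7500, f(x_1) = 0.731689, coefficient = 4
x_2 = 1.2500, f(x_2) = 0.315322, coefficient = 1

I ≈ (0.500000/3) × 4.210990 = 0.701832
Exact value: 0.701581
Error: 0.000251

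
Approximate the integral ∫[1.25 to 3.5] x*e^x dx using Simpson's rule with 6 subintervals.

f(x) = x*e^x
a = 1.25, b = 3.5, n = 6
h = (b - a)/n = 0.375000

Simpson's rule: (h/3)[f(x₀) + 4f(x₁) + 2f(x₂) + ... + f(xₙ)]

x_0 = 1.2500, f(x_0) = 4.362929, coefficient = 1
x_1 = 1.6250, f(x_1) = 8.252431, coefficient = 4
x_2 = 2.0000, f(x_2) = 14.778112, coefficient = 2
x_3 = 2.3750, f(x_3) = 25.533656, coefficient = 4
x_4 = 2.7500, f(x_4) = 43.017238, coefficient = 2
x_5 = 3.1250, f(x_5) = 71.124672, coefficient = 4
x_6 = 3.5000, f(x_6) = 115.904082, coefficient = 1

I ≈ (0.375000/3) × 655.500748 = 81.937593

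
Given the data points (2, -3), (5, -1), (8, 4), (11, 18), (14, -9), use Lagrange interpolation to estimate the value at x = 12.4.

Lagrange interpolation formula:
P(x) = Σ yᵢ × Lᵢ(x)
where Lᵢ(x) = Π_{j≠i} (x - xⱼ)/(xᵢ - xⱼ)

L_0(12.4) = (12.4 - 5)/(2 - 5) × (12.4 - 8)/(2 - 8) × (12.4 - 11)/(2 - 11) × (12.4 - 14)/(2 - 14) = -0.037518
L_1(12.4) = (12.4 - 2)/(5 - 2) × (12.4 - 8)/(5 - 8) × (12.4 - 11)/(5 - 11) × (12.4 - 14)/(5 - 14) = 0.210910
L_2(12.4) = (12.4 - 2)/(8 - 2) × (12.4 - 5)/(8 - 5) × (12.4 - 11)/(8 - 11) × (12.4 - 14)/(8 - 14) = -0.532069
L_3(12.4) = (12.4 - 2)/(11 - 2) × (12.4 - 5)/(11 - 5) × (12.4 - 8)/(11 - 8) × (12.4 - 14)/(11 - 14) = 1.114812
L_4(12.4) = (12.4 - 2)/(14 - 2) × (12.4 - 5)/(14 - 5) × (12.4 - 8)/(14 - 8) × (12.4 - 11)/(14 - 11) = 0.243865

P(12.4) = (-3)×L_0(12.4) + (-1)×L_1(12.4) + 4×L_2(12.4) + 18×L_3(12.4) + (-9)×L_4(12.4)
P(12.4) = 15.645188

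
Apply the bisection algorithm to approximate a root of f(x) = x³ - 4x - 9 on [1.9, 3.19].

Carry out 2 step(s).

f(x) = x³ - 4x - 9
Initial interval: [1.9, 3.19]

Iteration 1:
  c_1 = (1.900000 + 3.190000)/2 = 2.545000
  f(c_1) = f(2.545000) = -2.695971
  f(a) × f(c) ≥ 0, new interval: [2.545000, 3.190000]
Iteration 2:
  c_2 = (2.545000 + 3.190000)/2 = 2.867500
  f(c_2) = f(2.867500) = 3.108180
  f(a) × f(c) < 0, new interval: [2.545000, 2.867500]

After 2 iteration(s), the approximation is c_2 = 2.867500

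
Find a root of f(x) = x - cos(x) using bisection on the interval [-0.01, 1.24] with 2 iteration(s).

f(x) = x - cos(x)
Initial interval: [-0.01, 1.24]

Iteration 1:
  c_1 = (-0.010000 + 1.240000)/2 = 0.615000
  f(c_1) = f(0.615000) = -0.201773
  f(a) × f(c) ≥ 0, new interval: [0.615000, 1.240000]
Iteration 2:
  c_2 = (0.615000 + 1.240000)/2 = 0.927500
  f(c_2) = f(0.927500) = 0.327664
  f(a) × f(c) < 0, new interval: [0.615000, 0.927500]

After 2 iteration(s), the approximation is c_2 = 0.927500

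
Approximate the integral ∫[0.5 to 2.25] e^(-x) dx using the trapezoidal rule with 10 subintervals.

f(x) = e^(-x)
a = 0.5, b = 2.25, n = 10
h = (b - a)/n = 0.175000

Trapezoidal rule: (h/2)[f(x₀) + 2f(x₁) + 2f(x₂) + ... + f(xₙ)]

x_0 = 0.5000, f(x_0) = 0.606531, coefficient = 1
x_1 = 0.6750, f(x_1) = 0.509156, coefficient = 2
x_2 = 0.8500, f(x_2) = 0.427415, coefficient = 2
x_3 = 1.0250, f(x_3) = 0.358796, coefficient = 2
x_4 = 1.2000, f(x_4) = 0.301194, coefficient = 2
x_5 = 1.3750, f(x_5) = 0.252840, coefficient = 2
x_6 = 1.5500, f(x_6) = 0.212248, coefficient = 2
x_7 = 1.7250, f(x_7) = 0.178173, coefficient = 2
x_8 = 1.9000, f(x_8) = 0.149569, coefficient = 2
x_9 = 2.0750, f(x_9) = 0.125556, coefficient = 2
x_10 = 2.2500, f(x_10) = 0.105399, coefficient = 1

I ≈ (0.175000/2) × 5.741825 = 0.502410
Exact value: 0.501131
Error: 0.001278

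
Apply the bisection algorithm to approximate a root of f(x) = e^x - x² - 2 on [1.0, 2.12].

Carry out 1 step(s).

f(x) = e^x - x² - 2
Initial interval: [1.0, 2.12]

Iteration 1:
  c_1 = (1.000000 + 2.120000)/2 = 1.560000
  f(c_1) = f(1.560000) = 0.325221
  f(a) × f(c) < 0, new interval: [1.000000, 1.560000]

After 1 iteration(s), the approximation is c_1 = 1.560000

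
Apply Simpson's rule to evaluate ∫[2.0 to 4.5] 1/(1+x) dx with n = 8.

f(x) = 1/(1+x)
a = 2.0, b = 4.5, n = 8
h = (b - a)/n = 0.312500

Simpson's rule: (h/3)[f(x₀) + 4f(x₁) + 2f(x₂) + ... + f(xₙ)]

x_0 = 2.0000, f(x_0) = 0.333333, coefficient = 1
x_1 = 2.3125, f(x_1) = 0.301887, coefficient = 4
x_2 = 2.6250, f(x_2) = 0.275862, coefficient = 2
x_3 = 2.9375, f(x_3) = 0.253968, coefficient = 4
x_4 = 3.2500, f(x_4) = 0.235294, coefficient = 2
x_5 = 3.5625, f(x_5) = 0.219178, coefficient = 4
x_6 = 3.8750, f(x_6) = 0.205128, coefficient = 2
x_7 = 4.1875, f(x_7) = 0.192771, coefficient = 4
x_8 = 4.5000, f(x_8) = 0.181818, coefficient = 1

I ≈ (0.312500/3) × 5.818937 = 0.606139
Exact value: 0.606136
Error: 0.000003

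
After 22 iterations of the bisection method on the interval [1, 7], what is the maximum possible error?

Bisection error bound: |error| ≤ (b-a)/2^n
|error| ≤ (7 - 1)/2^22 = 6/2^22
|error| ≤ 0.0000014305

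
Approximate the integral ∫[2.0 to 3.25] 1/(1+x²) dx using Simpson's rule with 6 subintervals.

f(x) = 1/(1+x²)
a = 2.0, b = 3.25, n = 6
h = (b - a)/n = 0.208333

Simpson's rule: (h/3)[f(x₀) + 4f(x₁) + 2f(x₂) + ... + f(xₙ)]

x_0 = 2.0000, f(x_0) = 0.200000, coefficient = 1
x_1 = 2.2083, f(x_1) = 0.170162, coefficient = 4
x_2 = 2.4167, f(x_2) = 0.146193, coefficient = 2
x_3 = 2.6250, f(x_3) = 0.126733, coefficient = 4
x_4 = 2.8333, f(x_4) = 0.110769, coefficient = 2
x_5 = 3.0417, f(x_5) = 0.097544, coefficient = 4
x_6 = 3.2500, f(x_6) = 0.086486, coefficient = 1

I ≈ (0.208333/3) × 2.378169 = 0.165151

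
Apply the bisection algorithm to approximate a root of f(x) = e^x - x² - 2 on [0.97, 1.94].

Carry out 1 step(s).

f(x) = e^x - x² - 2
Initial interval: [0.97, 1.94]

Iteration 1:
  c_1 = (0.970000 + 1.940000)/2 = 1.455000
  f(c_1) = f(1.455000) = 0.167458
  f(a) × f(c) < 0, new interval: [0.970000, 1.455000]

After 1 iteration(s), the approximation is c_1 = 1.455000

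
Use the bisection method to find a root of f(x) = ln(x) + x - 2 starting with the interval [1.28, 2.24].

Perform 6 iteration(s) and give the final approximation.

f(x) = ln(x) + x - 2
Initial interval: [1.28, 2.24]

Iteration 1:
  c_1 = (1.280000 + 2.240000)/2 = 1.760000
  f(c_1) = f(1.760000) = 0.325314
  f(a) × f(c) < 0, new interval: [1.280000, 1.760000]
Iteration 2:
  c_2 = (1.280000 + 1.760000)/2 = 1.520000
  f(c_2) = f(1.520000) = -0.061290
  f(a) × f(c) ≥ 0, new interval: [1.520000, 1.760000]
Iteration 3:
  c_3 = (1.520000 + 1.760000)/2 = 1.640000
  f(c_3) = f(1.640000) = 0.134696
  f(a) × f(c) < 0, new interval: [1.520000, 1.640000]
Iteration 4:
  c_4 = (1.520000 + 1.640000)/2 = 1.580000
  f(c_4) = f(1.580000) = 0.037425
  f(a) × f(c) < 0, new interval: [1.520000, 1.580000]
Iteration 5:
  c_5 = (1.520000 + 1.580000)/2 = 1.550000
  f(c_5) = f(1.550000) = -0.011745
  f(a) × f(c) ≥ 0, new interval: [1.550000, 1.580000]
Iteration 6:
  c_6 = (1.550000 + 1.580000)/2 = 1.565000
  f(c_6) = f(1.565000) = 0.012886
  f(a) × f(c) < 0, new interval: [1.550000, 1.565000]

After 6 iteration(s), the approximation is c_6 = 1.565000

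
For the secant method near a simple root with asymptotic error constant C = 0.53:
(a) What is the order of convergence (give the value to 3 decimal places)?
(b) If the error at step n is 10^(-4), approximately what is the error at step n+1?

(a) Secant method has superlinear convergence with order φ = (1+√5)/2 ≈ 1.618.
    This means |e_{n+1}| ≈ C|e_n|^1.618.

(b) With |e_n| = 10^(-4) and C = 0.53:
    |e_{n+1}| ≈ 0.53 × (10^(-4))^1.618 = 0.53 × 10^(-6.47)

(a) ≈ 1.618 (golden ratio); (b) |e_{n+1}| ≈ 1.787e-07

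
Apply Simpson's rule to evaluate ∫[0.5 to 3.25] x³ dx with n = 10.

f(x) = x³
a = 0.5, b = 3.25, n = 10
h = (b - a)/n = 0.275000

Simpson's rule: (h/3)[f(x₀) + 4f(x₁) + 2f(x₂) + ... + f(xₙ)]

x_0 = 0.5000, f(x_0) = 0.125000, coefficient = 1
x_1 = 0.7750, f(x_1) = 0.465484, coefficient = 4
x_2 = 1.0500, f(x_2) = 1.157625, coefficient = 2
x_3 = 1.3250, f(x_3) = 2.326203, coefficient = 4
x_4 = 1.6000, f(x_4) = 4.096000, coefficient = 2
x_5 = 1.8750, f(x_5) = 6.591797, coefficient = 4
x_6 = 2.1500, f(x_6) = 9.938375, coefficient = 2
x_7 = 2.4250, f(x_7) = 14.260516, coefficient = 4
x_8 = 2.7000, f(x_8) = 19.683000, coefficient = 2
x_9 = 2.9750, f(x_9) = 26.330609, coefficient = 4
x_10 = 3.2500, f(x_10) = 34.328125, coefficient = 1

I ≈ (0.275000/3) × 304.101563 = 27.875977
Exact value: 27.875977
Error: 0.000000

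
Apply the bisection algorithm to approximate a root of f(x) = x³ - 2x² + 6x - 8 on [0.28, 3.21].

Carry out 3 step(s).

f(x) = x³ - 2x² + 6x - 8
Initial interval: [0.28, 3.21]

Iteration 1:
  c_1 = (0.280000 + 3.210000)/2 = 1.745000
  f(c_1) = f(1.745000) = 1.693519
  f(a) × f(c) < 0, new interval: [0.280000, 1.745000]
Iteration 2:
  c_2 = (0.280000 + 1.745000)/2 = 1.012500
  f(c_2) = f(1.012500) = -2.937342
  f(a) × f(c) ≥ 0, new interval: [1.012500, 1.745000]
Iteration 3:
  c_3 = (1.012500 + 1.745000)/2 = 1.378750
  f(c_3) = f(1.378750) = -0.908466
  f(a) × f(c) ≥ 0, new interval: [1.378750, 1.745000]

After 3 iteration(s), the approximation is c_3 = 1.378750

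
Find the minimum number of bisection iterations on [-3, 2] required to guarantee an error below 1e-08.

We need (b-a)/2^n ≤ 1e-08
(2 - (-3))/2^n ≤ 1e-08
5/2^n ≤ 1e-08
2^n ≥ 500000000
n ≥ log₂(500000000) = 28.90
n ≥ 29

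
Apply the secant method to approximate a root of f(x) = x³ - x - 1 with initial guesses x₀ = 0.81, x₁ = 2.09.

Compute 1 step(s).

f(x) = x³ - x - 1
x₀ = 0.81, x₁ = 2.09

Secant formula: x_{n+1} = x_n - f(x_n)(x_n - x_{n-1})/(f(x_n) - f(x_{n-1}))

Iteration 1:
  f(0.810000) = -1.278559
  f(2.090000) = 6.039329
  x_2 = 2.090000 - 6.039329×(2.090000 - 0.810000)/(6.039329 - (-1.278559))
       = 1.033638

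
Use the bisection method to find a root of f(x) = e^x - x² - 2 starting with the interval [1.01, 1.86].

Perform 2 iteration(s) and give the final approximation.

f(x) = e^x - x² - 2
Initial interval: [1.01, 1.86]

Iteration 1:
  c_1 = (1.010000 + 1.860000)/2 = 1.435000
  f(c_1) = f(1.435000) = 0.140420
  f(a) × f(c) < 0, new interval: [1.010000, 1.435000]
Iteration 2:
  c_2 = (1.010000 + 1.435000)/2 = 1.222500
  f(c_2) = f(1.222500) = -0.098840
  f(a) × f(c) ≥ 0, new interval: [1.222500, 1.435000]

After 2 iteration(s), the approximation is c_2 = 1.222500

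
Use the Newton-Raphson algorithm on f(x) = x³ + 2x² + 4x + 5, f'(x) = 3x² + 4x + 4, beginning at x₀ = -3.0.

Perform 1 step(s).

f(x) = x³ + 2x² + 4x + 5
f'(x) = 3x² + 4x + 4
x₀ = -3.0

Newton-Raphson formula: x_{n+1} = x_n - f(x_n)/f'(x_n)

Iteration 1:
  f(-3.000000) = -16.000000
  f'(-3.000000) = 19.000000
  x_1 = -3.000000 - (-16.000000)/19.000000 = -2.157895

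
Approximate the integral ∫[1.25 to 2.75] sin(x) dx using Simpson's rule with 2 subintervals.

f(x) = sin(x)
a = 1.25, b = 2.75, n = 2
h = (b - a)/n = 0.750000

Simpson's rule: (h/3)[f(x₀) + 4f(x₁) + 2f(x₂) + ... + f(xₙ)]

x_0 = 1.2500, f(x_0) = 0.948985, coefficient = 1
x_1 = 2.0000, f(x_1) = 0.909297, coefficient = 4
x_2 = 2.7500, f(x_2) = 0.381661, coefficient = 1

I ≈ (0.750000/3) × 4.967835 = 1.241959
Exact value: 1.239625
Error: 0.002334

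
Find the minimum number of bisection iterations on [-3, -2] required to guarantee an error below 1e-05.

We need (b-a)/2^n ≤ 1e-05
(-2 - (-3))/2^n ≤ 1e-05
1/2^n ≤ 1e-05
2^n ≥ 100000
n ≥ log₂(100000) = 16.61
n ≥ 17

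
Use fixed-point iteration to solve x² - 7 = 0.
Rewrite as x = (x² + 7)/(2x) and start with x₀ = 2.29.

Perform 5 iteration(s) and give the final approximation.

Equation: x² - 7 = 0
Fixed-point form: x = (x² + 7)/(2x)
x₀ = 2.29

x_1 = g(2.290000) = 2.673384
x_2 = g(2.673384) = 2.645894
x_3 = g(2.645894) = 2.645751
x_4 = g(2.645751) = 2.645751
x_5 = g(2.645751) = 2.645751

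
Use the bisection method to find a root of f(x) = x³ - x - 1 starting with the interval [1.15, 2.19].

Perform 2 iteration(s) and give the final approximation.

f(x) = x³ - x - 1
Initial interval: [1.15, 2.19]

Iteration 1:
  c_1 = (1.150000 + 2.190000)/2 = 1.670000
  f(c_1) = f(1.670000) = 1.987463
  f(a) × f(c) < 0, new interval: [1.150000, 1.670000]
Iteration 2:
  c_2 = (1.150000 + 1.670000)/2 = 1.410000
  f(c_2) = f(1.410000) = 0.393221
  f(a) × f(c) < 0, new interval: [1.150000, 1.410000]

After 2 iteration(s), the approximation is c_2 = 1.410000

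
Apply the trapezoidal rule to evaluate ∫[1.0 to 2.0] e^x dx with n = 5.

f(x) = e^x
a = 1.0, b = 2.0, n = 5
h = (b - a)/n = 0.200000

Trapezoidal rule: (h/2)[f(x₀) + 2f(x₁) + 2f(x₂) + ... + f(xₙ)]

x_0 = 1.0000, f(x_0) = 2.718282, coefficient = 1
x_1 = 1.2000, f(x_1) = 3.320117, coefficient = 2
x_2 = 1.4000, f(x_2) = 4.055200, coefficient = 2
x_3 = 1.6000, f(x_3) = 4.953032, coefficient = 2
x_4 = 1.8000, f(x_4) = 6.049647, coefficient = 2
x_5 = 2.0000, f(x_5) = 7.389056, coefficient = 1

I ≈ (0.200000/2) × 46.863331 = 4.686333
Exact value: 4.670774
Error: 0.015559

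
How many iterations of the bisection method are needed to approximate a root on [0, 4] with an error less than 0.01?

We need (b-a)/2^n ≤ 0.01
(4 - 0)/2^n ≤ 0.01
4/2^n ≤ 0.01
2^n ≥ 400
n ≥ log₂(400) = 8.64
n ≥ 9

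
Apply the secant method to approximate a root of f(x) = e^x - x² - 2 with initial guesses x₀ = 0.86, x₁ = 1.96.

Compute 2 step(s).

f(x) = e^x - x² - 2
x₀ = 0.86, x₁ = 1.96

Secant formula: x_{n+1} = x_n - f(x_n)(x_n - x_{n-1})/(f(x_n) - f(x_{n-1}))

Iteration 1:
  f(0.860000) = -0.376439
  f(1.960000) = 1.257727
  x_2 = 1.960000 - 1.257727×(1.960000 - 0.860000)/(1.257727 - (-0.376439))
       = 1.113391
Iteration 2:
  f(1.960000) = 1.257727
  f(1.113391) = -0.194974
  x_3 = 1.113391 - (-0.194974)×(1.113391 - 1.960000)/(-0.194974 - 1.257727)
       = 1.227019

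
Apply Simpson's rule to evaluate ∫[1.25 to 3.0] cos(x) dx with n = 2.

f(x) = cos(x)
a = 1.25, b = 3.0, n = 2
h = (b - a)/n = 0.875000

Simpson's rule: (h/3)[f(x₀) + 4f(x₁) + 2f(x₂) + ... + f(xₙ)]

x_0 = 1.2500, f(x_0) = 0.315322, coefficient = 1
x_1 = 2.1250, f(x_1) = -0.526266, coefficient = 4
x_2 = 3.0000, f(x_2) = -0.989992, coefficient = 1

I ≈ (0.875000/3) × -2.779735 = -0.810756
Exact value: -0.807865
Error: 0.002892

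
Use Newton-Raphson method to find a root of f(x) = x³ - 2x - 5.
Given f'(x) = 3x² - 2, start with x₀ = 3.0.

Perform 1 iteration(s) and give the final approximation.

f(x) = x³ - 2x - 5
f'(x) = 3x² - 2
x₀ = 3.0

Newton-Raphson formula: x_{n+1} = x_n - f(x_n)/f'(x_n)

Iteration 1:
  f(3.000000) = 16.000000
  f'(3.000000) = 25.000000
  x_1 = 3.000000 - 16.000000/25.000000 = 2.360000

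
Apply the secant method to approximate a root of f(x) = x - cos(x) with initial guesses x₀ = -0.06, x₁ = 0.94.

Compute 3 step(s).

f(x) = x - cos(x)
x₀ = -0.06, x₁ = 0.94

Secant formula: x_{n+1} = x_n - f(x_n)(x_n - x_{n-1})/(f(x_n) - f(x_{n-1}))

Iteration 1:
  f(-0.060000) = -1.058201
  f(0.940000) = 0.350212
  x_2 = 0.940000 - 0.350212×(0.940000 - (-0.060000))/(0.350212 - (-1.058201))
       = 0.691343
Iteration 2:
  f(0.940000) = 0.350212
  f(0.691343) = -0.079048
  x_3 = 0.691343 - (-0.079048)×(0.691343 - 0.940000)/(-0.079048 - 0.350212)
       = 0.737133
Iteration 3:
  f(0.691343) = -0.079048
  f(0.737133) = -0.003266
  x_4 = 0.737133 - (-0.003266)×(0.737133 - 0.691343)/(-0.003266 - (-0.079048))
       = 0.739106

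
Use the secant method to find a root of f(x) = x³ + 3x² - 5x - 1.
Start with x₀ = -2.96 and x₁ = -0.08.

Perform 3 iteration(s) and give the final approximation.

f(x) = x³ + 3x² - 5x - 1
x₀ = -2.96, x₁ = -0.08

Secant formula: x_{n+1} = x_n - f(x_n)(x_n - x_{n-1})/(f(x_n) - f(x_{n-1}))

Iteration 1:
  f(-2.960000) = 14.150464
  f(-0.080000) = -0.581312
  x_2 = -0.080000 - (-0.581312)×(-0.080000 - (-2.960000))/(-0.581312 - 14.150464)
       = -0.193644
Iteration 2:
  f(-0.080000) = -0.581312
  f(-0.193644) = 0.073453
  x_3 = -0.193644 - 0.073453×(-0.193644 - (-0.080000))/(0.073453 - (-0.581312))
       = -0.180895
Iteration 3:
  f(-0.193644) = 0.073453
  f(-0.180895) = -0.003274
  x_4 = -0.180895 - (-0.003274)×(-0.180895 - (-0.193644))/(-0.003274 - 0.073453)
       = -0.181439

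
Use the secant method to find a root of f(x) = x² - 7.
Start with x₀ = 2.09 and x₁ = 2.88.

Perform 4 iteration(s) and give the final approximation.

f(x) = x² - 7
x₀ = 2.09, x₁ = 2.88

Secant formula: x_{n+1} = x_n - f(x_n)(x_n - x_{n-1})/(f(x_n) - f(x_{n-1}))

Iteration 1:
  f(2.090000) = -2.631900
  f(2.880000) = 1.294400
  x_2 = 2.880000 - 1.294400×(2.880000 - 2.090000)/(1.294400 - (-2.631900))
       = 2.619557
Iteration 2:
  f(2.880000) = 1.294400
  f(2.619557) = -0.137919
  x_3 = 2.619557 - (-0.137919)×(2.619557 - 2.880000)/(-0.137919 - 1.294400)
       = 2.644636
Iteration 3:
  f(2.619557) = -0.137919
  f(2.644636) = -0.005903
  x_4 = 2.644636 - (-0.005903)×(2.644636 - 2.619557)/(-0.005903 - (-0.137919))
       = 2.645757
Iteration 4:
  f(2.644636) = -0.005903
  f(2.645757) = 0.000029
  x_5 = 2.645757 - 0.000029×(2.645757 - 2.644636)/(0.000029 - (-0.005903))
       = 2.645751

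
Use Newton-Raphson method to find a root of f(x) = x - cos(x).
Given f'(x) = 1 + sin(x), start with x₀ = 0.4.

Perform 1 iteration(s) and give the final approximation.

f(x) = x - cos(x)
f'(x) = 1 + sin(x)
x₀ = 0.4

Newton-Raphson formula: x_{n+1} = x_n - f(x_n)/f'(x_n)

Iteration 1:
  f(0.400000) = -0.521061
  f'(0.400000) = 1.389418
  x_1 = 0.400000 - (-0.521061)/1.389418 = 0.775021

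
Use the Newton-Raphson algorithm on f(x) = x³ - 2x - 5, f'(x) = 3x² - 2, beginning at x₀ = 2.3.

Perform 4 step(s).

f(x) = x³ - 2x - 5
f'(x) = 3x² - 2
x₀ = 2.3

Newton-Raphson formula: x_{n+1} = x_n - f(x_n)/f'(x_n)

Iteration 1:
  f(2.300000) = 2.567000
  f'(2.300000) = 13.870000
  x_1 = 2.300000 - 2.567000/13.870000 = 2.114924
Iteration 2:
  f(2.114924) = 0.230006
  f'(2.114924) = 11.418714
  x_2 = 2.114924 - 0.230006/11.418714 = 2.094781
Iteration 3:
  f(2.094781) = 0.002566
  f'(2.094781) = 11.164327
  x_3 = 2.094781 - 0.002566/11.164327 = 2.094552
Iteration 4:
  f(2.094552) = 0.000000
  f'(2.094552) = 11.161438
  x_4 = 2.094552 - 0.000000/11.161438 = 2.094551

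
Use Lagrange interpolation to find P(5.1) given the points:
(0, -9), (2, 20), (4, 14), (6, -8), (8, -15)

Lagrange interpolation formula:
P(x) = Σ yᵢ × Lᵢ(x)
where Lᵢ(x) = Π_{j≠i} (x - xⱼ)/(xᵢ - xⱼ)

L_0(5.1) = (5.1 - 2)/(0 - 2) × (5.1 - 4)/(0 - 4) × (5.1 - 6)/(0 - 6) × (5.1 - 8)/(0 - 8) = 0.023177
L_1(5.1) = (5.1 - 0)/(2 - 0) × (5.1 - 4)/(2 - 4) × (5.1 - 6)/(2 - 6) × (5.1 - 8)/(2 - 8) = -0.152522
L_2(5.1) = (5.1 - 0)/(4 - 0) × (5.1 - 2)/(4 - 2) × (5.1 - 6)/(4 - 6) × (5.1 - 8)/(4 - 8) = 0.644752
L_3(5.1) = (5.1 - 0)/(6 - 0) × (5.1 - 2)/(6 - 2) × (5.1 - 4)/(6 - 4) × (5.1 - 8)/(6 - 8) = 0.525353
L_4(5.1) = (5.1 - 0)/(8 - 0) × (5.1 - 2)/(8 - 2) × (5.1 - 4)/(8 - 4) × (5.1 - 6)/(8 - 6) = -0.040760

P(5.1) = (-9)×L_0(5.1) + 20×L_1(5.1) + 14×L_2(5.1) + (-8)×L_3(5.1) + (-15)×L_4(5.1)
P(5.1) = 2.176066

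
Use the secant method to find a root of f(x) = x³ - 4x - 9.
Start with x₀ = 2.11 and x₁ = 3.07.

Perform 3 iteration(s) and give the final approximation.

f(x) = x³ - 4x - 9
x₀ = 2.11, x₁ = 3.07

Secant formula: x_{n+1} = x_n - f(x_n)(x_n - x_{n-1})/(f(x_n) - f(x_{n-1}))

Iteration 1:
  f(2.110000) = -8.046069
  f(3.070000) = 7.654443
  x_2 = 3.070000 - 7.654443×(3.070000 - 2.110000)/(7.654443 - (-8.046069))
       = 2.601973
Iteration 2:
  f(3.070000) = 7.654443
  f(2.601973) = -1.791851
  x_3 = 2.601973 - (-1.791851)×(2.601973 - 3.070000)/(-1.791851 - 7.654443)
       = 2.690752
Iteration 3:
  f(2.601973) = -1.791851
  f(2.690752) = -0.281567
  x_4 = 2.690752 - (-0.281567)×(2.690752 - 2.601973)/(-0.281567 - (-1.791851))
       = 2.707304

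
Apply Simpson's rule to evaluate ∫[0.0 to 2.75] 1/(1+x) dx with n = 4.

f(x) = 1/(1+x)
a = 0.0, b = 2.75, n = 4
h = (b - a)/n = 0.687500

Simpson's rule: (h/3)[f(x₀) + 4f(x₁) + 2f(x₂) + ... + f(xₙ)]

x_0 = 0.0000, f(x_0) = 1.000000, coefficient = 1
x_1 = 0.6875, f(x_1) = 0.592593, coefficient = 4
x_2 = 1.3750, f(x_2) = 0.421053, coefficient = 2
x_3 = 2.0625, f(x_3) = 0.326531, coefficient = 4
x_4 = 2.7500, f(x_4) = 0.266667, coefficient = 1

I ≈ (0.687500/3) × 5.785265 = 1.325790
Exact value: 1.321756
Error: 0.004034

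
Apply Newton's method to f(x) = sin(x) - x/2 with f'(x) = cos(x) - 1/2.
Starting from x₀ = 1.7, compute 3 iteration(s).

f(x) = sin(x) - x/2
f'(x) = cos(x) - 1/2
x₀ = 1.7

Newton-Raphson formula: x_{n+1} = x_n - f(x_n)/f'(x_n)

Iteration 1:
  f(1.700000) = 0.141665
  f'(1.700000) = -0.628844
  x_1 = 1.700000 - 0.141665/(-0.628844) = 1.925278
Iteration 2:
  f(1.925278) = -0.024812
  f'(1.925278) = -0.847104
  x_2 = 1.925278 - (-0.024812)/(-0.847104) = 1.895987
Iteration 3:
  f(1.895987) = -0.000404
  f'(1.895987) = -0.819490
  x_3 = 1.895987 - (-0.000404)/(-0.819490) = 1.895494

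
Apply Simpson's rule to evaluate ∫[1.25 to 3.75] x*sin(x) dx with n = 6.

f(x) = x*sin(x)
a = 1.25, b = 3.75, n = 6
h = (b - a)/n = 0.416667

Simpson's rule: (h/3)[f(x₀) + 4f(x₁) + 2f(x₂) + ... + f(xₙ)]

x_0 = 1.2500, f(x_0) = 1.186231, coefficient = 1
x_1 = 1.6667, f(x_1) = 1.659013, coefficient = 4
x_2 = 2.0833, f(x_2) = 1.815632, coefficient = 2
x_3 = 2.5000, f(x_3) = 1.496180, coefficient = 4
x_4 = 2.9167, f(x_4) = 0.650516, coefficient = 2
x_5 = 3.3333, f(x_5) = -0.635227, coefficient = 4
x_6 = 3.7500, f(x_6) = -2.143355, coefficient = 1

I ≈ (0.416667/3) × 14.055040 = 1.952089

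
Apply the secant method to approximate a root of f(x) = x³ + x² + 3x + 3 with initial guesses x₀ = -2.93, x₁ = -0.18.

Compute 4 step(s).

f(x) = x³ + x² + 3x + 3
x₀ = -2.93, x₁ = -0.18

Secant formula: x_{n+1} = x_n - f(x_n)(x_n - x_{n-1})/(f(x_n) - f(x_{n-1}))

Iteration 1:
  f(-2.930000) = -22.358857
  f(-0.180000) = 2.486568
  x_2 = -0.180000 - 2.486568×(-0.180000 - (-2.930000))/(2.486568 - (-22.358857))
       = -0.455224
Iteration 2:
  f(-0.180000) = 2.486568
  f(-0.455224) = 1.747221
  x_3 = -0.455224 - 1.747221×(-0.455224 - (-0.180000))/(1.747221 - 2.486568)
       = -1.105632
Iteration 3:
  f(-0.455224) = 1.747221
  f(-1.105632) = -0.446024
  x_4 = -1.105632 - (-0.446024)×(-1.105632 - (-0.455224))/(-0.446024 - 1.747221)
       = -0.973364
Iteration 4:
  f(-1.105632) = -0.446024
  f(-0.973364) = 0.105146
  x_5 = -0.973364 - 0.105146×(-0.973364 - (-1.105632))/(0.105146 - (-0.446024))
       = -0.998596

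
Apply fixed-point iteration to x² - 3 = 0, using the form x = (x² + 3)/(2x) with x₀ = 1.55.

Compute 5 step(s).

Equation: x² - 3 = 0
Fixed-point form: x = (x² + 3)/(2x)
x₀ = 1.55

x_1 = g(1.550000) = 1.742742
x_2 = g(1.742742) = 1.732084
x_3 = g(1.732084) = 1.732051
x_4 = g(1.732051) = 1.732051
x_5 = g(1.732051) = 1.732051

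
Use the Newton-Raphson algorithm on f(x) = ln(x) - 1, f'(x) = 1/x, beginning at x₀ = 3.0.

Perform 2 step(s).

f(x) = ln(x) - 1
f'(x) = 1/x
x₀ = 3.0

Newton-Raphson formula: x_{n+1} = x_n - f(x_n)/f'(x_n)

Iteration 1:
  f(3.000000) = 0.098612
  f'(3.000000) = 0.333333
  x_1 = 3.000000 - 0.098612/0.333333 = 2.704163
Iteration 2:
  f(2.704163) = -0.005208
  f'(2.704163) = 0.369800
  x_2 = 2.704163 - (-0.005208)/0.369800 = 2.718245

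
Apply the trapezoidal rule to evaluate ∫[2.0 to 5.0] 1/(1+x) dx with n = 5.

f(x) = 1/(1+x)
a = 2.0, b = 5.0, n = 5
h = (b - a)/n = 0.600000

Trapezoidal rule: (h/2)[f(x₀) + 2f(x₁) + 2f(x₂) + ... + f(xₙ)]

x_0 = 2.0000, f(x_0) = 0.333333, coefficient = 1
x_1 = 2.6000, f(x_1) = 0.277778, coefficient = 2
x_2 = 3.2000, f(x_2) = 0.238095, coefficient = 2
x_3 = 3.8000, f(x_3) = 0.208333, coefficient = 2
x_4 = 4.4000, f(x_4) = 0.185185, coefficient = 2
x_5 = 5.0000, f(x_5) = 0.166667, coefficient = 1

I ≈ (0.600000/2) × 2.318783 = 0.695635
Exact value: 0.693147
Error: 0.002488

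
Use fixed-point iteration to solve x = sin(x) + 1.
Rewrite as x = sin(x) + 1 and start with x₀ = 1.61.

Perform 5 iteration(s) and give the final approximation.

Equation: x = sin(x) + 1
Fixed-point form: x = sin(x) + 1
x₀ = 1.61

x_1 = g(1.610000) = 1.999232
x_2 = g(1.999232) = 1.909617
x_3 = g(1.909617) = 1.943147
x_4 = g(1.943147) = 1.931475
x_5 = g(1.931475) = 1.935658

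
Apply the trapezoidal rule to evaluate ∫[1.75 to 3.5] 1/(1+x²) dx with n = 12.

f(x) = 1/(1+x²)
a = 1.75, b = 3.5, n = 12
h = (b - a)/n = 0.145833

Trapezoidal rule: (h/2)[f(x₀) + 2f(x₁) + 2f(x₂) + ... + f(xₙ)]

x_0 = 1.7500, f(x_0) = 0.246154, coefficient = 1
x_1 = 1.8958, f(x_1) = 0.217667, coefficient = 2
x_2 = 2.0417, f(x_2) = 0.193483, coefficient = 2
x_3 = 2.1875, f(x_3) = 0.172856, coefficient = 2
x_4 = 2.3333, f(x_4) = 0.155172, coefficient = 2
x_5 = 2.4792, f(x_5) = 0.139933, coefficient = 2
x_6 = 2.6250, f(x_6) = 0.126733, coefficient = 2
x_7 = 2.7708, f(x_7) = 0.115240, coefficient = 2
x_8 = 2.9167, f(x_8) = 0.105186, coefficient = 2
x_9 = 3.0625, f(x_9) = 0.096349, coefficient = 2
x_10 = 3.2083, f(x_10) = 0.088547, coefficient = 2
x_11 = 3.3542, f(x_11) = 0.081630, coefficient = 2
x_12 = 3.5000, f(x_12) = 0.075472, coefficient = 1

I ≈ (0.145833/2) × 3.307220 = 0.241151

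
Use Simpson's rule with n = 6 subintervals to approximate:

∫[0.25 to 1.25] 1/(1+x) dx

f(x) = 1/(1+x)
a = 0.25, b = 1.25, n = 6
h = (b - a)/n = 0.166667

Simpson's rule: (h/3)[f(x₀) + 4f(x₁) + 2f(x₂) + ... + f(xₙ)]

x_0 = 0.2500, f(x_0) = 0.800000, coefficient = 1
x_1 = 0.4167, f(x_1) = 0.705882, coefficient = 4
x_2 = 0.5833, f(x_2) = 0.631579, coefficient = 2
x_3 = 0.7500, f(x_3) = 0.571429, coefficient = 4
x_4 = 0.9167, f(x_4) = 0.521739, coefficient = 2
x_5 = 1.0833, f(x_5) = 0.480000, coefficient = 4
x_6 = 1.2500, f(x_6) = 0.444444, coefficient = 1

I ≈ (0.166667/3) × 10.580324 = 0.587796
Exact value: 0.587787
Error: 0.000009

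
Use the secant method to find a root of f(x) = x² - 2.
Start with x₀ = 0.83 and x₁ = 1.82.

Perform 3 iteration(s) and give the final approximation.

f(x) = x² - 2
x₀ = 0.83, x₁ = 1.82

Secant formula: x_{n+1} = x_n - f(x_n)(x_n - x_{n-1})/(f(x_n) - f(x_{n-1}))

Iteration 1:
  f(0.830000) = -1.311100
  f(1.820000) = 1.312400
  x_2 = 1.820000 - 1.312400×(1.820000 - 0.830000)/(1.312400 - (-1.311100))
       = 1.324755
Iteration 2:
  f(1.820000) = 1.312400
  f(1.324755) = -0.245025
  x_3 = 1.324755 - (-0.245025)×(1.324755 - 1.820000)/(-0.245025 - 1.312400)
       = 1.402670
Iteration 3:
  f(1.324755) = -0.245025
  f(1.402670) = -0.032516
  x_4 = 1.402670 - (-0.032516)×(1.402670 - 1.324755)/(-0.032516 - (-0.245025))
       = 1.414592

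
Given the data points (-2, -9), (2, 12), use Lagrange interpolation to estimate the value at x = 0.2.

Lagrange interpolation formula:
P(x) = Σ yᵢ × Lᵢ(x)
where Lᵢ(x) = Π_{j≠i} (x - xⱼ)/(xᵢ - xⱼ)

L_0(0.2) = (0.2 - 2)/(-2 - 2) = 0.450000
L_1(0.2) = (0.2 - (-2))/(2 - (-2)) = 0.550000

P(0.2) = (-9)×L_0(0.2) + 12×L_1(0.2)
P(0.2) = 2.550000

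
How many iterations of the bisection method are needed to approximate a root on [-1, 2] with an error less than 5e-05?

We need (b-a)/2^n ≤ 5e-05
(2 - (-1))/2^n ≤ 5e-05
3/2^n ≤ 5e-05
2^n ≥ 60000
n ≥ log₂(60000) = 15.87
n ≥ 16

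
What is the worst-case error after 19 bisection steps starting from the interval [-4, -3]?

Bisection error bound: |error| ≤ (b-a)/2^n
|error| ≤ (-3 - (-4))/2^19 = 1/2^19
|error| ≤ 0.0000019073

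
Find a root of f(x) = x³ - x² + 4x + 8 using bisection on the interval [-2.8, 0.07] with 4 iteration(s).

f(x) = x³ - x² + 4x + 8
Initial interval: [-2.8, 0.07]

Iteration 1:
  c_1 = (-2.800000 + 0.070000)/2 = -1.365000
  f(c_1) = f(-1.365000) = -1.866527
  f(a) × f(c) ≥ 0, new interval: [-1.365000, 0.070000]
Iteration 2:
  c_2 = (-1.365000 + 0.070000)/2 = -0.647500
  f(c_2) = f(-0.647500) = 4.719275
  f(a) × f(c) < 0, new interval: [-1.365000, -0.647500]
Iteration 3:
  c_3 = (-1.365000 + (-0.647500))/2 = -1.006250
  f(c_3) = f(-1.006250) = 1.943594
  f(a) × f(c) < 0, new interval: [-1.365000, -1.006250]
Iteration 4:
  c_4 = (-1.365000 + (-1.006250))/2 = -1.185625
  f(c_4) = f(-1.185625) = 0.185152
  f(a) × f(c) < 0, new interval: [-1.365000, -1.185625]

After 4 iteration(s), the approximation is c_4 = -1.185625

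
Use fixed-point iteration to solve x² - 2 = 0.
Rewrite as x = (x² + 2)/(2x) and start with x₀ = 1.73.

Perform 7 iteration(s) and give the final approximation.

Equation: x² - 2 = 0
Fixed-point form: x = (x² + 2)/(2x)
x₀ = 1.73

x_1 = g(1.730000) = 1.443035
x_2 = g(1.443035) = 1.414501
x_3 = g(1.414501) = 1.414214
x_4 = g(1.414214) = 1.414214
x_5 = g(1.414214) = 1.414214
x_6 = g(1.414214) = 1.414214
x_7 = g(1.414214) = 1.414214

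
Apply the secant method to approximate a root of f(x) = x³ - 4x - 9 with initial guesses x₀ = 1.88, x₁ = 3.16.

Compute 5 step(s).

f(x) = x³ - 4x - 9
x₀ = 1.88, x₁ = 3.16

Secant formula: x_{n+1} = x_n - f(x_n)(x_n - x_{n-1})/(f(x_n) - f(x_{n-1}))

Iteration 1:
  f(1.880000) = -9.875328
  f(3.160000) = 9.914496
  x_2 = 3.160000 - 9.914496×(3.160000 - 1.880000)/(9.914496 - (-9.875328))
       = 2.518733
Iteration 2:
  f(3.160000) = 9.914496
  f(2.518733) = -3.096045
  x_3 = 2.518733 - (-3.096045)×(2.518733 - 3.160000)/(-3.096045 - 9.914496)
       = 2.671332
Iteration 3:
  f(2.518733) = -3.096045
  f(2.671332) = -0.622665
  x_4 = 2.671332 - (-0.622665)×(2.671332 - 2.518733)/(-0.622665 - (-3.096045))
       = 2.709748
Iteration 4:
  f(2.671332) = -0.622665
  f(2.709748) = 0.057969
  x_5 = 2.709748 - 0.057969×(2.709748 - 2.671332)/(0.057969 - (-0.622665))
       = 2.706476
Iteration 5:
  f(2.709748) = 0.057969
  f(2.706476) = -0.000930
  x_6 = 2.706476 - (-0.000930)×(2.706476 - 2.709748)/(-0.000930 - 0.057969)
       = 2.706528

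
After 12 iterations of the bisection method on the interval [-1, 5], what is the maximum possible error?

Bisection error bound: |error| ≤ (b-a)/2^n
|error| ≤ (5 - (-1))/2^12 = 6/2^12
|error| ≤ 0.0014648438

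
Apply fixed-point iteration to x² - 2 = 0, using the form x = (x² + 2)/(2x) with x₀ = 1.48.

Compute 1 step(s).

Equation: x² - 2 = 0
Fixed-point form: x = (x² + 2)/(2x)
x₀ = 1.48

x_1 = g(1.480000) = 1.415676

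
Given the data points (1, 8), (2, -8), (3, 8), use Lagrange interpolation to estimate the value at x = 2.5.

Lagrange interpolation formula:
P(x) = Σ yᵢ × Lᵢ(x)
where Lᵢ(x) = Π_{j≠i} (x - xⱼ)/(xᵢ - xⱼ)

L_0(2.5) = (2.5 - 2)/(1 - 2) × (2.5 - 3)/(1 - 3) = -0.125000
L_1(2.5) = (2.5 - 1)/(2 - 1) × (2.5 - 3)/(2 - 3) = 0.750000
L_2(2.5) = (2.5 - 1)/(3 - 1) × (2.5 - 2)/(3 - 2) = 0.375000

P(2.5) = 8×L_0(2.5) + (-8)×L_1(2.5) + 8×L_2(2.5)
P(2.5) = -4.000000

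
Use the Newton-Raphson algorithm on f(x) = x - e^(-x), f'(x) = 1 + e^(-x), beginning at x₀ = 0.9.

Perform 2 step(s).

f(x) = x - e^(-x)
f'(x) = 1 + e^(-x)
x₀ = 0.9

Newton-Raphson formula: x_{n+1} = x_n - f(x_n)/f'(x_n)

Iteration 1:
  f(0.900000) = 0.493430
  f'(0.900000) = 1.406570
  x_1 = 0.900000 - 0.493430/1.406570 = 0.549196
Iteration 2:
  f(0.549196) = -0.028218
  f'(0.549196) = 1.577414
  x_2 = 0.549196 - (-0.028218)/1.577414 = 0.567085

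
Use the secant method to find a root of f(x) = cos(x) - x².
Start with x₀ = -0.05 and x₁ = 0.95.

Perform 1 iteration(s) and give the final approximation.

f(x) = cos(x) - x²
x₀ = -0.05, x₁ = 0.95

Secant formula: x_{n+1} = x_n - f(x_n)(x_n - x_{n-1})/(f(x_n) - f(x_{n-1}))

Iteration 1:
  f(-0.050000) = 0.996250
  f(0.950000) = -0.320817
  x_2 = 0.950000 - (-0.320817)×(0.950000 - (-0.050000))/(-0.320817 - 0.996250)
       = 0.706416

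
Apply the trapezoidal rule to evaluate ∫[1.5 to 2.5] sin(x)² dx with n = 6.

f(x) = sin(x)²
a = 1.5, b = 2.5, n = 6
h = (b - a)/n = 0.166667

Trapezoidal rule: (h/2)[f(x₀) + 2f(x₁) + 2f(x₂) + ... + f(xₙ)]

x_0 = 1.5000, f(x_0) = 0.994996, coefficient = 1
x_1 = 1.6667, f(x_1) = 0.990837, coefficient = 2
x_2 = 1.8333, f(x_2) = 0.932643, coefficient = 2
x_3 = 2.0000, f(x_3) = 0.826822, coefficient = 2
x_4 = 2.1667, f(x_4) = 0.685022, coefficient = 2
x_5 = 2.3333, f(x_5) = 0.522853, coefficient = 2
x_6 = 2.5000, f(x_6) = 0.358169, coefficient = 1

I ≈ (0.166667/2) × 9.269519 = 0.772460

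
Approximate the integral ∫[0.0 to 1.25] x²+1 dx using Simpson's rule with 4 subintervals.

f(x) = x²+1
a = 0.0, b = 1.25, n = 4
h = (b - a)/n = 0.312500

Simpson's rule: (h/3)[f(x₀) + 4f(x₁) + 2f(x₂) + ... + f(xₙ)]

x_0 = 0.0000, f(x_0) = 1.000000, coefficient = 1
x_1 = 0.3125, f(x_1) = 1.097656, coefficient = 4
x_2 = 0.6250, f(x_2) = 1.390625, coefficient = 2
x_3 = 0.9375, f(x_3) = 1.878906, coefficient = 4
x_4 = 1.2500, f(x_4) = 2.562500, coefficient = 1

I ≈ (0.312500/3) × 18.250000 = 1.901042
Exact value: 1.901042
Error: 0.000000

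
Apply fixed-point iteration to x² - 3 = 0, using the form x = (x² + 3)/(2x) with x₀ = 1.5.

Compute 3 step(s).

Equation: x² - 3 = 0
Fixed-point form: x = (x² + 3)/(2x)
x₀ = 1.5

x_1 = g(1.500000) = 1.750000
x_2 = g(1.750000) = 1.732143
x_3 = g(1.732143) = 1.732051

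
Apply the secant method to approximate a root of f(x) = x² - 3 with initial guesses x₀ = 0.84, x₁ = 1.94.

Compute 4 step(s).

f(x) = x² - 3
x₀ = 0.84, x₁ = 1.94

Secant formula: x_{n+1} = x_n - f(x_n)(x_n - x_{n-1})/(f(x_n) - f(x_{n-1}))

Iteration 1:
  f(0.840000) = -2.294400
  f(1.940000) = 0.763600
  x_2 = 1.940000 - 0.763600×(1.940000 - 0.840000)/(0.763600 - (-2.294400))
       = 1.665324
Iteration 2:
  f(1.940000) = 0.763600
  f(1.665324) = -0.226697
  x_3 = 1.665324 - (-0.226697)×(1.665324 - 1.940000)/(-0.226697 - 0.763600)
       = 1.728202
Iteration 3:
  f(1.665324) = -0.226697
  f(1.728202) = -0.013318
  x_4 = 1.728202 - (-0.013318)×(1.728202 - 1.665324)/(-0.013318 - (-0.226697))
       = 1.732126
Iteration 4:
  f(1.728202) = -0.013318
  f(1.732126) = 0.000262
  x_5 = 1.732126 - 0.000262×(1.732126 - 1.728202)/(0.000262 - (-0.013318))
       = 1.732051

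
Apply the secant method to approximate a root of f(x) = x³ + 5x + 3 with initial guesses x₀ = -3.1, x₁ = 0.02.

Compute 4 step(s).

f(x) = x³ + 5x + 3
x₀ = -3.1, x₁ = 0.02

Secant formula: x_{n+1} = x_n - f(x_n)(x_n - x_{n-1})/(f(x_n) - f(x_{n-1}))

Iteration 1:
  f(-3.100000) = -42.291000
  f(0.020000) = 3.100008
  x_2 = 0.020000 - 3.100008×(0.020000 - (-3.100000))/(3.100008 - (-42.291000))
       = -0.193082
Iteration 2:
  f(0.020000) = 3.100008
  f(-0.193082) = 2.027390
  x_3 = -0.193082 - 2.027390×(-0.193082 - 0.020000)/(2.027390 - 3.100008)
       = -0.595836
Iteration 3:
  f(-0.193082) = 2.027390
  f(-0.595836) = -0.190715
  x_4 = -0.595836 - (-0.190715)×(-0.595836 - (-0.193082))/(-0.190715 - 2.027390)
       = -0.561207
Iteration 4:
  f(-0.595836) = -0.190715
  f(-0.561207) = 0.017211
  x_5 = -0.561207 - 0.017211×(-0.561207 - (-0.595836))/(0.017211 - (-0.190715))
       = -0.564073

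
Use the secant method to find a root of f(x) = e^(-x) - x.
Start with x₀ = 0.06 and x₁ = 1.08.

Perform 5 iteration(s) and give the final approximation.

f(x) = e^(-x) - x
x₀ = 0.06, x₁ = 1.08

Secant formula: x_{n+1} = x_n - f(x_n)(x_n - x_{n-1})/(f(x_n) - f(x_{n-1}))

Iteration 1:
  f(0.060000) = 0.881765
  f(1.080000) = -0.740404
  x_2 = 1.080000 - (-0.740404)×(1.080000 - 0.060000)/(-0.740404 - 0.881765)
       = 0.614443
Iteration 2:
  f(1.080000) = -0.740404
  f(0.614443) = -0.073500
  x_3 = 0.614443 - (-0.073500)×(0.614443 - 1.080000)/(-0.073500 - (-0.740404))
       = 0.563133
Iteration 3:
  f(0.614443) = -0.073500
  f(0.563133) = 0.006289
  x_4 = 0.563133 - 0.006289×(0.563133 - 0.614443)/(0.006289 - (-0.073500))
       = 0.567177
Iteration 4:
  f(0.563133) = 0.006289
  f(0.567177) = -0.000053
  x_5 = 0.567177 - (-0.000053)×(0.567177 - 0.563133)/(-0.000053 - 0.006289)
       = 0.567143
Iteration 5:
  f(0.567177) = -0.000053
  f(0.567143) = 0.000000
  x_6 = 0.567143 - 0.000000×(0.567143 - 0.567177)/(0.000000 - (-0.000053))
       = 0.567143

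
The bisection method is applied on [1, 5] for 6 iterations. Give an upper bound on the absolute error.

Bisection error bound: |error| ≤ (b-a)/2^n
|error| ≤ (5 - 1)/2^6 = 4/2^6
|error| ≤ 0.0625000000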